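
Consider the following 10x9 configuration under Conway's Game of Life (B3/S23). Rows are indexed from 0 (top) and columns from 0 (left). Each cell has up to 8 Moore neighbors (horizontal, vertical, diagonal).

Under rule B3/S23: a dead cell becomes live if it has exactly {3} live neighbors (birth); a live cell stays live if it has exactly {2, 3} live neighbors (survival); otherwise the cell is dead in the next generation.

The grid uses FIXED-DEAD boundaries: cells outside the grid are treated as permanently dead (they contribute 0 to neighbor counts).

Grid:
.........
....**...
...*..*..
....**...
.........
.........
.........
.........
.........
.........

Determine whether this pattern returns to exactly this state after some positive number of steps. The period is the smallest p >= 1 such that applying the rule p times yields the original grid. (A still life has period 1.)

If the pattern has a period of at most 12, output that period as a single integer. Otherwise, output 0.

Answer: 1

Derivation:
Simulating and comparing each generation to the original:
Gen 0 (original, given above): 6 live cells
Gen 1: 6 live cells, MATCHES original -> period = 1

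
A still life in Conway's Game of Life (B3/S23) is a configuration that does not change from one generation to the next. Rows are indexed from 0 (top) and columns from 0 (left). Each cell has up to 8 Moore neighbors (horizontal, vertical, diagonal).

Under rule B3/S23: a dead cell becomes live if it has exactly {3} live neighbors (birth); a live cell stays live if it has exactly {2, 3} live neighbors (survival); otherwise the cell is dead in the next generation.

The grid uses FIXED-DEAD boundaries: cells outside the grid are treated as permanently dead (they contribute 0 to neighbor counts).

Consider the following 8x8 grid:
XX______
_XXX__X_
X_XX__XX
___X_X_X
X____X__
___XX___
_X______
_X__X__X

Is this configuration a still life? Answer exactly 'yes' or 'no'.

Compute generation 1 and compare to generation 0 (given above):
Generation 1:
XX______
___X__XX
_____X_X
_XXX_X_X
___X_XX_
____X___
__XXX___
________
Cell (1,1) differs: gen0=1 vs gen1=0 -> NOT a still life.

Answer: no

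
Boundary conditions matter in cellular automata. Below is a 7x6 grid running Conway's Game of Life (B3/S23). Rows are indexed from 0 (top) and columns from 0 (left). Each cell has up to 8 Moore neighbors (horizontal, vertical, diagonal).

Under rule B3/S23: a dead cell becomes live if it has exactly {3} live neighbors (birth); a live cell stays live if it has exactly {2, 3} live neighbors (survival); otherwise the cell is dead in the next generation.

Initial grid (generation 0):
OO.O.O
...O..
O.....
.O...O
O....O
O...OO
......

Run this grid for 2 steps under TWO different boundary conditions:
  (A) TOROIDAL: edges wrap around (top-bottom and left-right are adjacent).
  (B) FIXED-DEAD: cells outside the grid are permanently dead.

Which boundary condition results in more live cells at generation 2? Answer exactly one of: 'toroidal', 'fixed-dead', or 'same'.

Under TOROIDAL boundary, generation 2:
O.O.O.
..O.O.
..O.O.
.O....
.O...O
OO....
OO.O..
Population = 15

Under FIXED-DEAD boundary, generation 2:
..O...
.OO...
..O...
OO....
OO..OO
....OO
......
Population = 12

Comparison: toroidal=15, fixed-dead=12 -> toroidal

Answer: toroidal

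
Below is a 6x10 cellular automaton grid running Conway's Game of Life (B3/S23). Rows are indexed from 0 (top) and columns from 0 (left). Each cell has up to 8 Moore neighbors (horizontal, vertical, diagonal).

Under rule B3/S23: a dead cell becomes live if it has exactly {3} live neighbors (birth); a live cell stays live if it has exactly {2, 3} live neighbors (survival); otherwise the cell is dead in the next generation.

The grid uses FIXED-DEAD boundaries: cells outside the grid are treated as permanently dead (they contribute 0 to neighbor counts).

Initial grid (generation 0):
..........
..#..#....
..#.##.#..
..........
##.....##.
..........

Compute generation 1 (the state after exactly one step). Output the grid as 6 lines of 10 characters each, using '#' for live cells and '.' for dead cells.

Answer: ..........
...####...
...####...
.#....###.
..........
..........

Derivation:
Simulating step by step:
Generation 0 (given above): 10 live cells
Generation 1: 12 live cells
(generation 1 grid is the final answer)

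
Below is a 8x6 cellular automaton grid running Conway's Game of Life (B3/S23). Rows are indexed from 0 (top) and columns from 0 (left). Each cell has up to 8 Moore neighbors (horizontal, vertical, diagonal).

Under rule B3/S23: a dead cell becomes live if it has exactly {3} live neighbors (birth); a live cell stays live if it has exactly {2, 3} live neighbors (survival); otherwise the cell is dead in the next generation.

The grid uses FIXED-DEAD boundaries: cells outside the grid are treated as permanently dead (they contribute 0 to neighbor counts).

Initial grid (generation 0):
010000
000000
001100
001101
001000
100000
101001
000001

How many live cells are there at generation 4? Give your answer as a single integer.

Answer: 12

Derivation:
Simulating step by step:
Generation 0 (given above): 12 live cells
Generation 1: 10 live cells
000000
001000
001110
010010
011100
000000
010000
000000
Generation 2: 10 live cells
000000
001000
011010
010010
011100
010000
000000
000000
Generation 3: 11 live cells
000000
011100
011000
100010
110100
010000
000000
000000
Generation 4: 12 live cells
001000
010100
100000
100100
111000
111000
000000
000000
Population at generation 4: 12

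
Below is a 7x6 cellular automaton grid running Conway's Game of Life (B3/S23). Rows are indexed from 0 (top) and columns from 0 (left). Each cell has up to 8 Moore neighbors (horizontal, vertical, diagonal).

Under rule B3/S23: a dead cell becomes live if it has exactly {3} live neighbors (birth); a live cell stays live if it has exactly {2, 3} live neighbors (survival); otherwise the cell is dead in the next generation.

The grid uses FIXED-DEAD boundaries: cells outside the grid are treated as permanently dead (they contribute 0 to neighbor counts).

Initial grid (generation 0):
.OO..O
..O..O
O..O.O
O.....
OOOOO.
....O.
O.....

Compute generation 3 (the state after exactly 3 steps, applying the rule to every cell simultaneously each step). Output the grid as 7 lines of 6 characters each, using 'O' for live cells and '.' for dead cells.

Simulating step by step:
Generation 0 (given above): 16 live cells
Generation 1: 16 live cells
.OO...
..OO.O
.O..O.
O.....
OOOOO.
O.O.O.
......
Generation 2: 17 live cells
.OOO..
...OO.
.OOOO.
O...O.
O.O.O.
O.O.O.
......
Generation 3: 12 live cells
(generation 3 grid is the final answer)

Answer: ..OOO.
......
.OO..O
O...OO
O...OO
......
......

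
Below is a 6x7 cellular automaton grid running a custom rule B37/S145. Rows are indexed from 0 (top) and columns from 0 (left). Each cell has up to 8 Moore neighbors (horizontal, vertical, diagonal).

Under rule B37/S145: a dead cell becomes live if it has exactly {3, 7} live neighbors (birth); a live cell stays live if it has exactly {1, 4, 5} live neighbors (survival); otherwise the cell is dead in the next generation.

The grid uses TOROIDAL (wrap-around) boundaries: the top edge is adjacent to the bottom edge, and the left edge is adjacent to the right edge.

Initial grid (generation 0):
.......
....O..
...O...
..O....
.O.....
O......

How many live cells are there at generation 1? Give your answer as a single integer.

Answer: 2

Derivation:
Simulating step by step:
Generation 0 (given above): 5 live cells
Generation 1: 2 live cells
.......
....O..
.......
.......
.......
O......
Population at generation 1: 2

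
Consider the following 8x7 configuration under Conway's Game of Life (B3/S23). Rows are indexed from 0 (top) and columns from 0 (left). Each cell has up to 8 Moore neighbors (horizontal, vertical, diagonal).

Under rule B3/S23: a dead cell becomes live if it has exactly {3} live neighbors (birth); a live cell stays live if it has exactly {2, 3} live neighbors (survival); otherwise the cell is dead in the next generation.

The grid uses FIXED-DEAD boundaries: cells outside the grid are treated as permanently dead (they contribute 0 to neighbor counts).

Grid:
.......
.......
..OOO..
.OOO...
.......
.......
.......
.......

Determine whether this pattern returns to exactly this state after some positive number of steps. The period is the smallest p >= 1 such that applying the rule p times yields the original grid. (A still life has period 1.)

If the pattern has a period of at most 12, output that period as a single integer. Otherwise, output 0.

Simulating and comparing each generation to the original:
Gen 0 (original, given above): 6 live cells
Gen 1: 6 live cells, differs from original
Gen 2: 6 live cells, MATCHES original -> period = 2

Answer: 2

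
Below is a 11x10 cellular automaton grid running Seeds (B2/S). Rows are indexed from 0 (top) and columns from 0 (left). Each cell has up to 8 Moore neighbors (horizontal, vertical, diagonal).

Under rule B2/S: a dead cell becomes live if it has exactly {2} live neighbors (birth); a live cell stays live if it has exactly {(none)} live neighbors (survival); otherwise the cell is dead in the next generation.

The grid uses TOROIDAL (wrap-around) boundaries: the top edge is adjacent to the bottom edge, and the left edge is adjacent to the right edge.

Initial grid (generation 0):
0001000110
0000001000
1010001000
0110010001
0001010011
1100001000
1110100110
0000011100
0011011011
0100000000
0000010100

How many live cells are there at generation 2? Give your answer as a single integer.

Answer: 16

Derivation:
Simulating step by step:
Generation 0 (given above): 36 live cells
Generation 1: 21 live cells
0000110000
0111010011
0001000101
0000000100
0000000100
0000000000
0001000000
0000000000
1100000000
1001000001
0010100000
Generation 2: 16 live cells
1000001011
0000000100
0100000000
0000000000
0000001010
0000000000
0000000000
1110000000
0010000000
0000100000
1100000001
Population at generation 2: 16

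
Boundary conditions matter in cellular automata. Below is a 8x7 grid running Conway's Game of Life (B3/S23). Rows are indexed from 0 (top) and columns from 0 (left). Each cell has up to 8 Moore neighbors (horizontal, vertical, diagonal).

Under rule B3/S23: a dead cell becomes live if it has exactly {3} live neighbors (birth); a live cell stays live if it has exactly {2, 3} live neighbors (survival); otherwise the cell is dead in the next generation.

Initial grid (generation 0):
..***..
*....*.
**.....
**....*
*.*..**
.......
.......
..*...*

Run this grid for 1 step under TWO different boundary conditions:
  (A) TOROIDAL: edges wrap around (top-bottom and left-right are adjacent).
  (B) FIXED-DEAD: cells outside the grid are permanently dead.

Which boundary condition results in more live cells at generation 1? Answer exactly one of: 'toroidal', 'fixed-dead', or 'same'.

Answer: toroidal

Derivation:
Under TOROIDAL boundary, generation 1:
.******
*.***.*
.......
..*..*.
.....*.
......*
.......
..*....
Population = 16

Under FIXED-DEAD boundary, generation 1:
...**..
*.***..
.......
..*..**
*....**
.......
.......
.......
Population = 12

Comparison: toroidal=16, fixed-dead=12 -> toroidal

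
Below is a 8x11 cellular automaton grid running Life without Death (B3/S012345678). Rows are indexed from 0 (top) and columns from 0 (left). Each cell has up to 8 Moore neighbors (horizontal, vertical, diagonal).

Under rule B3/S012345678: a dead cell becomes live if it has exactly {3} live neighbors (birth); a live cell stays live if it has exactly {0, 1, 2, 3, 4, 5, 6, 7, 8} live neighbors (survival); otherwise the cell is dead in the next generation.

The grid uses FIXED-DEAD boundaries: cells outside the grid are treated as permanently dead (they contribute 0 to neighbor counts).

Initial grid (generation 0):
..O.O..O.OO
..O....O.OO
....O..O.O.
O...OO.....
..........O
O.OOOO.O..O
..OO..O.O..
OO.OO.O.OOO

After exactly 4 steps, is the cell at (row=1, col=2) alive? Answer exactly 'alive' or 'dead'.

Answer: alive

Derivation:
Simulating step by step:
Generation 0 (given above): 35 live cells
Generation 1: 49 live cells
..OOO..O.OO
..O...OO.OO
...OOOOO.OO
O...OO.....
.O....O...O
OOOOOOOO.OO
O.OO..O.O.O
OO.OOOO.OOO
Generation 2: 57 live cells
..OOO.OO.OO
..O...OO.OO
...OOOOO.OO
O..OOO.O.OO
.O....OO.OO
OOOOOOOOOOO
O.OO..O.O.O
OO.OOOO.OOO
Generation 3: 60 live cells
..OOOOOO.OO
..O...OO.OO
..OOOOOO.OO
O.OOOO.O.OO
.O....OO.OO
OOOOOOOOOOO
O.OO..O.O.O
OO.OOOO.OOO
Generation 4: 61 live cells
..OOOOOO.OO
.OO...OO.OO
..OOOOOO.OO
O.OOOO.O.OO
.O....OO.OO
OOOOOOOOOOO
O.OO..O.O.O
OO.OOOO.OOO

Cell (1,2) at generation 4: 1 -> alive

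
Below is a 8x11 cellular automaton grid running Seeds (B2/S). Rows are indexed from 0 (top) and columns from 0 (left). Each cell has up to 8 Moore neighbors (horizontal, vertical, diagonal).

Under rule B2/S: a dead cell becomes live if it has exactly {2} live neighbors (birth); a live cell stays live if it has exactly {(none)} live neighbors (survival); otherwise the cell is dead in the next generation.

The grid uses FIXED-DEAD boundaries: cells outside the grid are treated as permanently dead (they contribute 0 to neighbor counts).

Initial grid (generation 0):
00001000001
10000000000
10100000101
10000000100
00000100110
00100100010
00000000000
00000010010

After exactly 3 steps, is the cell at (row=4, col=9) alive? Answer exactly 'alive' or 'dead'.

Simulating step by step:
Generation 0 (given above): 17 live cells
Generation 1: 17 live cells
00000000000
00010000001
00000001000
00000000001
01001011001
00001010001
00000110111
00000000000
Generation 2: 13 live cells
00000000000
00000000000
00000000011
00000100110
00010000000
00010000000
00001000000
00000111101
Generation 3: 12 live cells
00000000000
00000000011
00000000000
00001000000
00100000110
00100000000
00010000110
00001000010

Cell (4,9) at generation 3: 1 -> alive

Answer: alive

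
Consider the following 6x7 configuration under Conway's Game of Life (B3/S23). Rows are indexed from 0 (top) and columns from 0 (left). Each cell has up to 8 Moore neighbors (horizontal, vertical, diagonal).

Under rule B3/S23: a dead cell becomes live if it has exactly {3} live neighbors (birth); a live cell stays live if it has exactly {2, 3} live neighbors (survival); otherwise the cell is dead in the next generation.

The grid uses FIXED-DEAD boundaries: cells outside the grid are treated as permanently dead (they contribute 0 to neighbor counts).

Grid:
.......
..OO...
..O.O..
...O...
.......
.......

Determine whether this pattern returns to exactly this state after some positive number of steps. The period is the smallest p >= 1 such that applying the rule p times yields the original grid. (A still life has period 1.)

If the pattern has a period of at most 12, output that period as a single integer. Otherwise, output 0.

Simulating and comparing each generation to the original:
Gen 0 (original, given above): 5 live cells
Gen 1: 5 live cells, MATCHES original -> period = 1

Answer: 1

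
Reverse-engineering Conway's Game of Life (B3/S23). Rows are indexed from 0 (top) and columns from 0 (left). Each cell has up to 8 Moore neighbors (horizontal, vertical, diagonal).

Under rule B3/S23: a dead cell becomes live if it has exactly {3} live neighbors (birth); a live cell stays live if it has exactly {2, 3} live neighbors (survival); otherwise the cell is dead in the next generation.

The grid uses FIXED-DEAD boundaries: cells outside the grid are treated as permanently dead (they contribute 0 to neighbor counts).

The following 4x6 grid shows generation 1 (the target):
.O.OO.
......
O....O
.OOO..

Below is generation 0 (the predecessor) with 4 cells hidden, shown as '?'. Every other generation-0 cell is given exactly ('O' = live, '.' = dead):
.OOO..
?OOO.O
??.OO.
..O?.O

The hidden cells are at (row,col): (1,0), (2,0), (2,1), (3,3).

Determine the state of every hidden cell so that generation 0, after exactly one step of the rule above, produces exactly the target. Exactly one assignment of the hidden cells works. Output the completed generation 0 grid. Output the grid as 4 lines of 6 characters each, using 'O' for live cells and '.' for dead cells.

Answer: .OOO..
.OOO.O
OO.OO.
..OO.O

Derivation:
Hidden generation-0 cells (in order): (1,0), (2,0), (2,1), (3,3).
A hidden cell only influences target cells in its own 3x3 neighborhood. Try each of the 2^4 = 16 assignments, step the completed generation 0 forward once under B3/S23, and compare with the target:
  (1,0)=. (2,0)=. (2,1)=. (3,3)=. -> step gives (1,1)='O' but target has '.' -> reject
  (1,0)=. (2,0)=. (2,1)=. (3,3)=O -> step gives (1,1)='O' but target has '.' -> reject
  (1,0)=. (2,0)=. (2,1)=O (3,3)=. -> step gives (1,0)='O' but target has '.' -> reject
  (1,0)=. (2,0)=. (2,1)=O (3,3)=O -> step gives (1,0)='O' but target has '.' -> reject
  (1,0)=. (2,0)=O (2,1)=. (3,3)=. -> step gives (1,0)='O' but target has '.' -> reject
  (1,0)=. (2,0)=O (2,1)=. (3,3)=O -> step gives (1,0)='O' but target has '.' -> reject
  (1,0)=. (2,0)=O (2,1)=O (3,3)=. -> step gives (3,4)='O' but target has '.' -> reject
  (1,0)=. (2,0)=O (2,1)=O (3,3)=O -> step reproduces the target at every cell -> ACCEPT
  (1,0)=O (2,0)=. (2,1)=. (3,3)=. -> step gives (0,0)='O' but target has '.' -> reject
  (1,0)=O (2,0)=. (2,1)=. (3,3)=O -> step gives (0,0)='O' but target has '.' -> reject
  (1,0)=O (2,0)=. (2,1)=O (3,3)=. -> step gives (0,0)='O' but target has '.' -> reject
  (1,0)=O (2,0)=. (2,1)=O (3,3)=O -> step gives (0,0)='O' but target has '.' -> reject
  (1,0)=O (2,0)=O (2,1)=. (3,3)=. -> step gives (0,0)='O' but target has '.' -> reject
  (1,0)=O (2,0)=O (2,1)=. (3,3)=O -> step gives (0,0)='O' but target has '.' -> reject
  (1,0)=O (2,0)=O (2,1)=O (3,3)=. -> step gives (0,0)='O' but target has '.' -> reject
  (1,0)=O (2,0)=O (2,1)=O (3,3)=O -> step gives (0,0)='O' but target has '.' -> reject
Unique solution: (1,0)=dead, (2,0)=live, (2,1)=live, (3,3)=live.
Check: live-neighbor counts of every cell in the completed generation 0:
235331
457551
247553
233341
Applying B3/S23 to generation 0 with these counts gives:
.O.OO.
......
O....O
.OOO..
which matches the target exactly.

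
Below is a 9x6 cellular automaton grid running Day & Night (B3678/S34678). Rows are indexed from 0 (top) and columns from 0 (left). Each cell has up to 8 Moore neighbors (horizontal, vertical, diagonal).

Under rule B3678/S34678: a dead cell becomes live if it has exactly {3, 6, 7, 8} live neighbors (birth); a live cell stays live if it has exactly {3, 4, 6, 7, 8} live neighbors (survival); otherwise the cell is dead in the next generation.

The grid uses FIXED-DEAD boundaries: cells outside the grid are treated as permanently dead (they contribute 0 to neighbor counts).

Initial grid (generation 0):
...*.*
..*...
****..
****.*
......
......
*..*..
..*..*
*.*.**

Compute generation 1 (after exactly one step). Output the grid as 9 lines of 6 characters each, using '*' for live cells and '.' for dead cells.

Simulating step by step:
Generation 0 (given above): 20 live cells
Generation 1: 14 live cells
(generation 1 grid is the final answer)

Answer: ......
..*.*.
*****.
*..**.
.**...
......
......
......
.*.*..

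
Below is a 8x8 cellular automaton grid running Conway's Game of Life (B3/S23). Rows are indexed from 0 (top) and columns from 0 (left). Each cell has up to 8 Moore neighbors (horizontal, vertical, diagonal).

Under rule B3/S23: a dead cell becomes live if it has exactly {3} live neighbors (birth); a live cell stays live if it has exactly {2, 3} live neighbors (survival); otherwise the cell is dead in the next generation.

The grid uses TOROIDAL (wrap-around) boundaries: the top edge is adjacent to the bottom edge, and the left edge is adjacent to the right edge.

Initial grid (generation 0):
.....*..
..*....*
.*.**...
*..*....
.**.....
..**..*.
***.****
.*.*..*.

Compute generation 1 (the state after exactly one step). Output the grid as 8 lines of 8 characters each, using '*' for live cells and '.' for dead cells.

Answer: ..*...*.
..***...
**.**...
*..**...
.*......
....*.*.
*...*...
.*.*....

Derivation:
Simulating step by step:
Generation 0 (given above): 23 live cells
Generation 1: 19 live cells
(generation 1 grid is the final answer)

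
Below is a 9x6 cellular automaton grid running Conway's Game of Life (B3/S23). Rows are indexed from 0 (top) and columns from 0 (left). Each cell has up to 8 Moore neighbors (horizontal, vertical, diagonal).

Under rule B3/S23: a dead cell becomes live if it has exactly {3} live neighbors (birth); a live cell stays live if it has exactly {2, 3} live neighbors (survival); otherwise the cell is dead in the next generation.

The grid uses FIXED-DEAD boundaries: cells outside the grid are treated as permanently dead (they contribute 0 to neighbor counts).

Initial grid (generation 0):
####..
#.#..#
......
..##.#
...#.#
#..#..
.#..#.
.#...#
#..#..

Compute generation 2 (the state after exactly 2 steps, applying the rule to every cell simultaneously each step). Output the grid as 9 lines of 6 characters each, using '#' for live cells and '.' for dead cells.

Simulating step by step:
Generation 0 (given above): 20 live cells
Generation 1: 23 live cells
#.##..
#.##..
.####.
..##..
...#..
..##..
###.#.
###.#.
......
Generation 2: 12 live cells
(generation 2 grid is the final answer)

Answer: ..##..
#.....
....#.
.#....
....#.
....#.
#...#.
#.#...
.#....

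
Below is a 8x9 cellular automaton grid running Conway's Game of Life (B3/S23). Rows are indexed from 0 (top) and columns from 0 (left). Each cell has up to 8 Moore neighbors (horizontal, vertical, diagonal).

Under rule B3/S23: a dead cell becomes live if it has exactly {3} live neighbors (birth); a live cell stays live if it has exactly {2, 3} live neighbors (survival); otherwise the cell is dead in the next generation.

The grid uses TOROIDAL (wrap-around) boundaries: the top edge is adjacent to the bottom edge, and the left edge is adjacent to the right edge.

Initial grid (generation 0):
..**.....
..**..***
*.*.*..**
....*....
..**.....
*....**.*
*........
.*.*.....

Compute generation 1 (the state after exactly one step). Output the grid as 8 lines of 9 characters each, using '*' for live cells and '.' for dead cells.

Answer: .*..*..*.
*...*.*..
***.***..
.**.*...*
...***...
**......*
**......*
.*.*.....

Derivation:
Simulating step by step:
Generation 0 (given above): 22 live cells
Generation 1: 27 live cells
(generation 1 grid is the final answer)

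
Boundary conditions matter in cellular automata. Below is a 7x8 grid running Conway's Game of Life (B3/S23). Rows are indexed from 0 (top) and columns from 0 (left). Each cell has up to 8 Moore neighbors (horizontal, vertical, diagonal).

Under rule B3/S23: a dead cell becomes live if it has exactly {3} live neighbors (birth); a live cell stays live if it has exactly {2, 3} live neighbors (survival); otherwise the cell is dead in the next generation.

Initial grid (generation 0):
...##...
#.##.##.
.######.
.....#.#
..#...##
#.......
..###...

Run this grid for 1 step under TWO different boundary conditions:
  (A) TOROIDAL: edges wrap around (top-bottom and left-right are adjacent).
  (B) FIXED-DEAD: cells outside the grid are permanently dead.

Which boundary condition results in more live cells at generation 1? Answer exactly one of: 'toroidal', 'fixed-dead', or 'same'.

Under TOROIDAL boundary, generation 1:
.#......
......##
##......
##.....#
#.....##
.##....#
..#.#...
Population = 16

Under FIXED-DEAD boundary, generation 1:
..####..
......#.
.#.....#
.#.....#
......##
.##.....
...#....
Population = 14

Comparison: toroidal=16, fixed-dead=14 -> toroidal

Answer: toroidal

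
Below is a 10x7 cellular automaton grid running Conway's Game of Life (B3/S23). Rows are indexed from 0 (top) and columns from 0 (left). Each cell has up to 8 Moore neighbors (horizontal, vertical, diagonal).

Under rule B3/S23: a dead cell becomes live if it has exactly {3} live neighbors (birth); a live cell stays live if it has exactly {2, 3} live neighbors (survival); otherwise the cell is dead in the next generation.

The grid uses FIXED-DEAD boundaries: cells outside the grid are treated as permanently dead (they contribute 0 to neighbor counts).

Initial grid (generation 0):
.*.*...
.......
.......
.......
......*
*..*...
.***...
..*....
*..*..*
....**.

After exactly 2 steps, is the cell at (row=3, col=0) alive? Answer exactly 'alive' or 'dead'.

Answer: dead

Derivation:
Simulating step by step:
Generation 0 (given above): 14 live cells
Generation 1: 9 live cells
.......
.......
.......
.......
.......
.*.*...
.*.*...
.......
...***.
....**.
Generation 2: 6 live cells
.......
.......
.......
.......
.......
.......
.......
..**...
...*.*.
...*.*.

Cell (3,0) at generation 2: 0 -> dead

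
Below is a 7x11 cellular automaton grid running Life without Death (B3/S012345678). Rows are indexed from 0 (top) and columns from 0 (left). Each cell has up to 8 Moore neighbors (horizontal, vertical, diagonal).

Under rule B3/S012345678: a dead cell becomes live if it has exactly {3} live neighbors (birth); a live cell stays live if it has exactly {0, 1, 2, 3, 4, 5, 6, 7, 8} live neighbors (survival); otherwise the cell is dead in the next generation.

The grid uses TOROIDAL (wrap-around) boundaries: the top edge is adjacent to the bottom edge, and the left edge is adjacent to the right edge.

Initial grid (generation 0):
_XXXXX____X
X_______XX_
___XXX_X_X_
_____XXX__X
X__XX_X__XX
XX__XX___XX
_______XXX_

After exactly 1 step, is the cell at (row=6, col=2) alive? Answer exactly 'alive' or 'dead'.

Simulating step by step:
Generation 0 (given above): 33 live cells
Generation 1: 45 live cells
XXXXXX_X__X
XX____X_XX_
___XXX_X_X_
X____XXX__X
XX_XX_XXXXX
XX_XXXXX_XX
______XXXX_

Cell (6,2) at generation 1: 0 -> dead

Answer: dead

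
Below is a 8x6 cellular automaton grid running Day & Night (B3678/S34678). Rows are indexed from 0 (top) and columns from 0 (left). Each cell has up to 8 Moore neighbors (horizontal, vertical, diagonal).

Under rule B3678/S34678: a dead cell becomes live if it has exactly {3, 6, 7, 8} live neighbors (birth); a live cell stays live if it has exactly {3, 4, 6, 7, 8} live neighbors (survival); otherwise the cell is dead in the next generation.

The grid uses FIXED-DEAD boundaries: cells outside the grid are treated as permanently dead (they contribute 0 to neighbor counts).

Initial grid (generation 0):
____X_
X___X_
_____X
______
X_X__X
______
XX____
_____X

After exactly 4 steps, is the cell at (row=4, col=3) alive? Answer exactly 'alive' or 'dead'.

Simulating step by step:
Generation 0 (given above): 10 live cells
Generation 1: 2 live cells
______
_____X
______
______
______
X_____
______
______
Generation 2: 0 live cells
______
______
______
______
______
______
______
______
Generation 3: 0 live cells
______
______
______
______
______
______
______
______
Generation 4: 0 live cells
______
______
______
______
______
______
______
______

Cell (4,3) at generation 4: 0 -> dead

Answer: dead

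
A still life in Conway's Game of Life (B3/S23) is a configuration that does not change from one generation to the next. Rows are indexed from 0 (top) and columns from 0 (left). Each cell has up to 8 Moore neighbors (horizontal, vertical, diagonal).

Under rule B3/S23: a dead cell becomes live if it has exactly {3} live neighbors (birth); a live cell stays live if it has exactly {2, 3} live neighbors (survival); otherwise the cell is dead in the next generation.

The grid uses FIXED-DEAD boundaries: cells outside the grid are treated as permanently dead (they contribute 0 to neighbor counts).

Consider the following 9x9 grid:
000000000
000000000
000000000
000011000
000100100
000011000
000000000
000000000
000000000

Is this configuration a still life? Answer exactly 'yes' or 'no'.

Compute generation 1 and compare to generation 0 (given above):
Generation 1:
000000000
000000000
000000000
000011000
000100100
000011000
000000000
000000000
000000000
The grids are IDENTICAL -> still life.

Answer: yes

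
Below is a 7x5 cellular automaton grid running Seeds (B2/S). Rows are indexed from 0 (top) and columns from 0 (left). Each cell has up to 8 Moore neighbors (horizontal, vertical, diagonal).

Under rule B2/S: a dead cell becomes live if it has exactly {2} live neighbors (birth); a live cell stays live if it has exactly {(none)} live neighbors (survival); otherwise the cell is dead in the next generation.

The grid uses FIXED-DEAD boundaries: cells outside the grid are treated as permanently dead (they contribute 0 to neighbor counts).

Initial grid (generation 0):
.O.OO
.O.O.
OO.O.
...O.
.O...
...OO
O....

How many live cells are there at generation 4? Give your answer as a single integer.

Answer: 6

Derivation:
Simulating step by step:
Generation 0 (given above): 13 live cells
Generation 1: 7 live cells
O....
.....
.....
....O
.....
OOO..
...OO
Generation 2: 5 live cells
.....
.....
.....
.....
O.OO.
....O
O....
Generation 3: 7 live cells
.....
.....
.....
.OOO.
.O..O
O.O..
.....
Generation 4: 6 live cells
.....
.....
.O.O.
O...O
.....
...O.
.O...
Population at generation 4: 6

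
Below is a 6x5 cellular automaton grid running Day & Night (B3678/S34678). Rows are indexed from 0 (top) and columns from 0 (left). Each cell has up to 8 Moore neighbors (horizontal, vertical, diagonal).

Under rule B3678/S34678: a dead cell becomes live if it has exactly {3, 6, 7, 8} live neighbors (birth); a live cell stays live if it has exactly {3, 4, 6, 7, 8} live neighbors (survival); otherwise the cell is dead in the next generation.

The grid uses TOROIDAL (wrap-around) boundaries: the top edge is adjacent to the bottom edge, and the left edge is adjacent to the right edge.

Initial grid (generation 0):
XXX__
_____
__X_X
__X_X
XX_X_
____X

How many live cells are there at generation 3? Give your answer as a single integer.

Answer: 11

Derivation:
Simulating step by step:
Generation 0 (given above): 11 live cells
Generation 1: 10 live cells
_____
X_XX_
_____
__X_X
X_XX_
___XX
Generation 2: 10 live cells
__X__
_____
_XX_X
_X___
_XX__
__XXX
Generation 3: 11 live cells
_____
_XXX_
X____
_X_X_
XXX__
__XX_
Population at generation 3: 11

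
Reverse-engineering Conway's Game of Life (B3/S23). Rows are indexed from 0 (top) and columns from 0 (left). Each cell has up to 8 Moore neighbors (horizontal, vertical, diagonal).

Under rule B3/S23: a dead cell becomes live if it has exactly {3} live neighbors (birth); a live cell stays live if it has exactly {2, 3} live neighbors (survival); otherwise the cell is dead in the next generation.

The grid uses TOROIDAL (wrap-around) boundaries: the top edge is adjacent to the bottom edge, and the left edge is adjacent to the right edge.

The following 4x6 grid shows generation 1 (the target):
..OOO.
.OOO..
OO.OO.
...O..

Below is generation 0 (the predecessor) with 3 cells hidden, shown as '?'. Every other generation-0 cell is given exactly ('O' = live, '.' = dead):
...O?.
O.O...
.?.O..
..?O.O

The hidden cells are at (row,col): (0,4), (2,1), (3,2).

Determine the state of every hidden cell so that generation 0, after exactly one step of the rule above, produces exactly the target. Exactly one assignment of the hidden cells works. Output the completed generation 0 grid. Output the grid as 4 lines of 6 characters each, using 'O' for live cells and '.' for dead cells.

Answer: ...O..
O.O...
.O.O..
...O.O

Derivation:
Hidden generation-0 cells (in order): (0,4), (2,1), (3,2).
A hidden cell only influences target cells in its own 3x3 neighborhood. Try each of the 2^3 = 8 assignments, step the completed generation 0 forward once under B3/S23, and compare with the target:
  (0,4)=. (2,1)=. (3,2)=. -> step gives (1,1)='.' but target has 'O' -> reject
  (0,4)=. (2,1)=. (3,2)=O -> step gives (0,1)='O' but target has '.' -> reject
  (0,4)=. (2,1)=O (3,2)=. -> step reproduces the target at every cell -> ACCEPT
  (0,4)=. (2,1)=O (3,2)=O -> step gives (0,1)='O' but target has '.' -> reject
  (0,4)=O (2,1)=. (3,2)=. -> step gives (0,5)='O' but target has '.' -> reject
  (0,4)=O (2,1)=. (3,2)=O -> step gives (0,1)='O' but target has '.' -> reject
  (0,4)=O (2,1)=O (3,2)=. -> step gives (0,5)='O' but target has '.' -> reject
  (0,4)=O (2,1)=O (3,2)=O -> step gives (0,1)='O' but target has '.' -> reject
Unique solution: (0,4)=dead, (2,1)=live, (3,2)=dead.
Check: live-neighbor counts of every cell in the completed generation 0:
223232
133321
324232
214240
Applying B3/S23 to generation 0 with these counts gives:
..OOO.
.OOO..
OO.OO.
...O..
which matches the target exactly.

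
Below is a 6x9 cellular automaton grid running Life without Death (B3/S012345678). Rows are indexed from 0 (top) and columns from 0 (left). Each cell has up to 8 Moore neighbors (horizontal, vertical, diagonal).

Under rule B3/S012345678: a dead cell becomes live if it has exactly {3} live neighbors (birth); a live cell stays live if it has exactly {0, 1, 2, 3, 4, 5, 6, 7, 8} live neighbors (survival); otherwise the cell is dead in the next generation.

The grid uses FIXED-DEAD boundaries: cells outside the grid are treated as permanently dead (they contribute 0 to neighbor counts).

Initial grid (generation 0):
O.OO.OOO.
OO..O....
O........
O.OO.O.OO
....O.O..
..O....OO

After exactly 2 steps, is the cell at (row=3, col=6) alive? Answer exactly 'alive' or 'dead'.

Simulating step by step:
Generation 0 (given above): 21 live cells
Generation 1: 35 live cells
O.OOOOOO.
OOOOOOO..
O.OOO....
OOOOOOOOO
.OO.OOO..
..O....OO
Generation 2: 41 live cells
O.OOOOOO.
OOOOOOOO.
O.OOO....
OOOOOOOOO
OOO.OOO..
.OOO.OOOO

Cell (3,6) at generation 2: 1 -> alive

Answer: alive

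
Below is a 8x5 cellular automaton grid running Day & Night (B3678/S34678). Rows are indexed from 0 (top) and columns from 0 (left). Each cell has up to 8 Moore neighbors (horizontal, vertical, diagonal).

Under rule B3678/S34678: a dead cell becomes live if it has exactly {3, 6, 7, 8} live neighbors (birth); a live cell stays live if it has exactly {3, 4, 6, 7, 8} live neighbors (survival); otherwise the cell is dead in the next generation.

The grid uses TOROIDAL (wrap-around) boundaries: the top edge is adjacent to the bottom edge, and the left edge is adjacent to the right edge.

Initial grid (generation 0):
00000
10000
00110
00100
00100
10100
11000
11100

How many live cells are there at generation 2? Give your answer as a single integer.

Answer: 9

Derivation:
Simulating step by step:
Generation 0 (given above): 12 live cells
Generation 1: 10 live cells
10000
00000
01000
01100
00010
00000
11001
11000
Generation 2: 9 live cells
01000
00000
00100
00100
00100
10001
11000
01000
Population at generation 2: 9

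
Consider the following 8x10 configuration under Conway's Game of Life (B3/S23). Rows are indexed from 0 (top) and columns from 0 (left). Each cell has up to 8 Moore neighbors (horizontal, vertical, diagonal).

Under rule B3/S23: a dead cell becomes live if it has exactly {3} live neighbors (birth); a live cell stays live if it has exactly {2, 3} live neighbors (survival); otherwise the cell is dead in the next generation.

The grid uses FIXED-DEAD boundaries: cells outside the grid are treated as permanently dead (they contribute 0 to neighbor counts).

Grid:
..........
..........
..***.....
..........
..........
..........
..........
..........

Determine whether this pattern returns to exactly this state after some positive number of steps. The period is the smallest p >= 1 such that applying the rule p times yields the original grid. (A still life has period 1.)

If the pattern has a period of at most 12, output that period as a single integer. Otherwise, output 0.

Simulating and comparing each generation to the original:
Gen 0 (original, given above): 3 live cells
Gen 1: 3 live cells, differs from original
Gen 2: 3 live cells, MATCHES original -> period = 2

Answer: 2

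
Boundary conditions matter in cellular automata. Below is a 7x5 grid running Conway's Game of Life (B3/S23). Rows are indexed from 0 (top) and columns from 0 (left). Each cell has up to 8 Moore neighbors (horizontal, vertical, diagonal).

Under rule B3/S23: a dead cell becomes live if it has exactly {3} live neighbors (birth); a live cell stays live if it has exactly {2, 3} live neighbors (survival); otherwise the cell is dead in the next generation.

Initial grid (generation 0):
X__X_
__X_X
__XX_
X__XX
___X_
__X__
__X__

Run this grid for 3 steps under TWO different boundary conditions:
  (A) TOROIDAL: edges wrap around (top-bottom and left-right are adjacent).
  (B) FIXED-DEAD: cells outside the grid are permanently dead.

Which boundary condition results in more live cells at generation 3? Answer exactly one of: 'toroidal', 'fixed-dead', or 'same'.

Under TOROIDAL boundary, generation 3:
X___X
X___X
__XX_
_X___
__XXX
___XX
X___X
Population = 14

Under FIXED-DEAD boundary, generation 3:
__X__
_X_X_
XXX__
_X___
_XX_X
_____
_____
Population = 10

Comparison: toroidal=14, fixed-dead=10 -> toroidal

Answer: toroidal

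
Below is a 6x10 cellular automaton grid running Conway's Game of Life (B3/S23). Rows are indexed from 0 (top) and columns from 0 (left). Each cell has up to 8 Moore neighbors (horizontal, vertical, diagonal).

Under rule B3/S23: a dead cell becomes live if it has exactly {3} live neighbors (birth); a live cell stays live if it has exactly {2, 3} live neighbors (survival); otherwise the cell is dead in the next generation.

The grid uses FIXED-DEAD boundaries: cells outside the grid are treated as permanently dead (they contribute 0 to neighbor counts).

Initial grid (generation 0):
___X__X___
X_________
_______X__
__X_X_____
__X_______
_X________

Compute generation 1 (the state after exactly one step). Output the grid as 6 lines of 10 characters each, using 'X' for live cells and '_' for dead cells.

Answer: __________
__________
__________
___X______
_XXX______
__________

Derivation:
Simulating step by step:
Generation 0 (given above): 8 live cells
Generation 1: 4 live cells
(generation 1 grid is the final answer)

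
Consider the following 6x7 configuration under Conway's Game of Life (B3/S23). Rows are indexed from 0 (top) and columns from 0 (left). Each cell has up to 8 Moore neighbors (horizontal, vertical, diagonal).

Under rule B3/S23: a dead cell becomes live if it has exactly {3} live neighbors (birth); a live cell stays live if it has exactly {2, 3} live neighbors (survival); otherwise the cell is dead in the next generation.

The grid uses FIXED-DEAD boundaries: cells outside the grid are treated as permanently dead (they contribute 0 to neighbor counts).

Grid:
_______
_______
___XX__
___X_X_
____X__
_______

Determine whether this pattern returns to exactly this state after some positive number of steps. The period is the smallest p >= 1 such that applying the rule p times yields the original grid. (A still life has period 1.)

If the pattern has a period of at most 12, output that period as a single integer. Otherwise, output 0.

Answer: 1

Derivation:
Simulating and comparing each generation to the original:
Gen 0 (original, given above): 5 live cells
Gen 1: 5 live cells, MATCHES original -> period = 1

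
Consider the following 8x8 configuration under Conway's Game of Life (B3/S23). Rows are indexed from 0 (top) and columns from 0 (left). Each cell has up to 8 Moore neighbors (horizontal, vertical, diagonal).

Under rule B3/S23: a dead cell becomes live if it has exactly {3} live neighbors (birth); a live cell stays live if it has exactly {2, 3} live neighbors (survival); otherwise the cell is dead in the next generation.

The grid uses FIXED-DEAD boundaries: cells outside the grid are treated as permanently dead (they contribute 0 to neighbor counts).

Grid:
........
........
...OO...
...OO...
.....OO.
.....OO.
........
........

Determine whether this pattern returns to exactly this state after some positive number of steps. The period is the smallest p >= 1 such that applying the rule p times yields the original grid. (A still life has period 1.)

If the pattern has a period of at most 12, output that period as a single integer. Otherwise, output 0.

Answer: 2

Derivation:
Simulating and comparing each generation to the original:
Gen 0 (original, given above): 8 live cells
Gen 1: 6 live cells, differs from original
Gen 2: 8 live cells, MATCHES original -> period = 2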